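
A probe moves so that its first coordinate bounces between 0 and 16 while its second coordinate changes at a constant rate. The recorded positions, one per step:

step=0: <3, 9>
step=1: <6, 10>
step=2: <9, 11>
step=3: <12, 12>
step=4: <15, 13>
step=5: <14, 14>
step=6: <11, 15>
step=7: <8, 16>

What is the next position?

The first coordinate travels 3 per step and bounces off the walls at 0 and 16.
  step 8: 8 → 5
The second coordinate changes by +1 each step: at step 8 it is 17.

<5, 17>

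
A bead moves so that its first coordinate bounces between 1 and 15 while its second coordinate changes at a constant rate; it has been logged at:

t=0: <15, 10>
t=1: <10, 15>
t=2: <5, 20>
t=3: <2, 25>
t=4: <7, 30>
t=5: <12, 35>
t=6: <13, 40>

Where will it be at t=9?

The first coordinate travels 5 per step and bounces off the walls at 1 and 15.
  step 7: 13 → 8
  step 8: 8 → 3
  step 9: 3 → 4
The second coordinate changes by +5 each step: at step 9 it is 55.

<4, 55>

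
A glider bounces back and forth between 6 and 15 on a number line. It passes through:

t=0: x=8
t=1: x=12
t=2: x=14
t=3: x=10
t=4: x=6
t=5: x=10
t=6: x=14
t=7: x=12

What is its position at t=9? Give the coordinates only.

x=8

The value reflects between 6 and 15, moving 4 per step.
  step 8: 12 → 8
  step 9: 8 → 8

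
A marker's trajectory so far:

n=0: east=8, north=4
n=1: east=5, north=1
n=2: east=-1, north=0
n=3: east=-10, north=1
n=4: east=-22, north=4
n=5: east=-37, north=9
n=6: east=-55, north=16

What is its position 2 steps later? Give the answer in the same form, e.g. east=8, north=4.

east=-100, north=36

Successive displacements: (-3,-3), (-6,-1), (-9,+1), (-12,+3), (-15,+5), (-18,+7) — each changes by (-3,+2).
step 7: east=-55, north=16 + (-21,+9) → east=-76, north=25
step 8: east=-76, north=25 + (-24,+11) → east=-100, north=36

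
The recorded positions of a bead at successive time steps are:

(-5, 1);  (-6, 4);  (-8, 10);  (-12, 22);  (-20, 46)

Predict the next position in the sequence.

(-36, 94)

The jumps are (-1, +3), (-2, +6), (-4, +12), (-8, +24) — a geometric progression with ratio 2.
step 5: (-20, 46) + (-16, +48) → (-36, 94)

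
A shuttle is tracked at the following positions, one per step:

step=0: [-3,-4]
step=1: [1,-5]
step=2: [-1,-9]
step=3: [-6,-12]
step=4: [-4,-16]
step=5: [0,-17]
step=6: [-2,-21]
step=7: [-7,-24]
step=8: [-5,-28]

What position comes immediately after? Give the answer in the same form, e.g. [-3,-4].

[-1,-29]

The moves between consecutive positions are [+4,-1], [-2,-4], [-5,-3], [+2,-4], [+4,-1], [-2,-4], [-5,-3], [+2,-4]; they repeat the 4-cycle [[+4,-1], [-2,-4], [-5,-3], [+2,-4]].
step 9: apply [+4,-1] → [-1,-29]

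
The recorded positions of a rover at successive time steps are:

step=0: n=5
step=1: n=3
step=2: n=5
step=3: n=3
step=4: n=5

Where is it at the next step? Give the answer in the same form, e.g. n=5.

n=3

Consecutive displacements -2, +2, -2, +2 scale by a factor of -1 each step.
step 5: 5 − 2 → n=3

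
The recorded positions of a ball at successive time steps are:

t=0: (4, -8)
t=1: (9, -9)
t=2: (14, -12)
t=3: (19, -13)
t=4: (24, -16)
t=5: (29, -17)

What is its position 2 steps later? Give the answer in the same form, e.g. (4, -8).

Step-to-step displacements: (+5, -1), (+5, -3), (+5, -1), (+5, -3), (+5, -1) — a repeating cycle of length 2.
step 6: apply (+5, -3) → (34, -20)
step 7: apply (+5, -1) → (39, -21)

(39, -21)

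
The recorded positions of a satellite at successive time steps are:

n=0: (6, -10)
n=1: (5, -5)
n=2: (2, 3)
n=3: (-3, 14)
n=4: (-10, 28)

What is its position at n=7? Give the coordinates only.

First differences are (-1, +5), (-3, +8), (-5, +11), (-7, +14); their common second difference is (-2, +3) (constant acceleration).
step 5: (-10, 28) + (-9, +17) → (-19, 45)
step 6: (-19, 45) + (-11, +20) → (-30, 65)
step 7: (-30, 65) + (-13, +23) → (-43, 88)

(-43, 88)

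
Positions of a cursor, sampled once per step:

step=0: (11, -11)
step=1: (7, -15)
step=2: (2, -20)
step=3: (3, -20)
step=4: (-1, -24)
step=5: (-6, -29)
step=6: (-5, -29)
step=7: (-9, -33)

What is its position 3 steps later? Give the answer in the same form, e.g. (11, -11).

(-17, -42)

The moves between consecutive positions are (-4, -4), (-5, -5), (+1, +0), (-4, -4), (-5, -5), (+1, +0), (-4, -4); they repeat the 3-cycle [(-4, -4), (-5, -5), (+1, +0)].
step 8: apply (-5, -5) → (-14, -38)
step 9: apply (+1, +0) → (-13, -38)
step 10: apply (-4, -4) → (-17, -42)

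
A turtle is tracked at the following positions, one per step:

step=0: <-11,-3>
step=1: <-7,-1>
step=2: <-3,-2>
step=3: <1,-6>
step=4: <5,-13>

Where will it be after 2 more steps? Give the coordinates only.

<13,-36>

First differences are <+4,+2>, <+4,-1>, <+4,-4>, <+4,-7>; their common second difference is <+0,-3> (constant acceleration).
step 5: <5,-13> + <+4,-10> → <9,-23>
step 6: <9,-23> + <+4,-13> → <13,-36>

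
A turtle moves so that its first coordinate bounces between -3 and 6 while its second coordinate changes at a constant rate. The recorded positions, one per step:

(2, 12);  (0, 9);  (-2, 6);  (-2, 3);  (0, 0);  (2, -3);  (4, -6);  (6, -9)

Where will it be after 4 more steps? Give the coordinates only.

The first coordinate travels 2 per step and bounces off the walls at -3 and 6.
  step 8: 6 → 4
  step 9: 4 → 2
  step 10: 2 → 0
  step 11: 0 → -2
The second coordinate changes by -3 each step: at step 11 it is -21.

(-2, -21)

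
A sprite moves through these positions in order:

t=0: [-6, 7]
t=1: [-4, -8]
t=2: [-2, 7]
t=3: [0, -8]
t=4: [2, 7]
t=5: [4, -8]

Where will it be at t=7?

[8, -8]

The first coordinate changes by +2 each step, so at step 7 it is -6 + 7·(2) = 8.
The second coordinate repeats the cycle [7, -8] with period 2; step 7 mod 2 = 1, giving -8.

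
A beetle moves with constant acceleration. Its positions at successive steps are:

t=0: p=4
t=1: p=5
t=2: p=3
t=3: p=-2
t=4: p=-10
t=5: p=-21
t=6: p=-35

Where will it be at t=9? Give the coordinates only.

p=-95

First differences are +1, -2, -5, -8, -11, -14; their common second difference is -3 (constant acceleration).
step 7: -35 − 17 → p=-52
step 8: -52 − 20 → p=-72
step 9: -72 − 23 → p=-95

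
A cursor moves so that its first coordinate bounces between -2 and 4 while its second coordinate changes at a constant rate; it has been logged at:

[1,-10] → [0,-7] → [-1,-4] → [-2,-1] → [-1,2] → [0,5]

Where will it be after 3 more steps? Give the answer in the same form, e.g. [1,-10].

[3,14]

The first coordinate reflects between -2 and 4, moving 1 per step.
  step 6: 0 → 1
  step 7: 1 → 2
  step 8: 2 → 3
The second coordinate changes by +3 each step: at step 8 it is 14.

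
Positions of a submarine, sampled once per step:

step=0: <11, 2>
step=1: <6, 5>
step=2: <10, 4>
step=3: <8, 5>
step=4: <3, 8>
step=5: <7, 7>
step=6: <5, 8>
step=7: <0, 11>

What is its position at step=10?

<-3, 14>

The moves between consecutive positions are <-5, +3>, <+4, -1>, <-2, +1>, <-5, +3>, <+4, -1>, <-2, +1>, <-5, +3>; they repeat the 3-cycle [<-5, +3>, <+4, -1>, <-2, +1>].
step 8: apply <+4, -1> → <4, 10>
step 9: apply <-2, +1> → <2, 11>
step 10: apply <-5, +3> → <-3, 14>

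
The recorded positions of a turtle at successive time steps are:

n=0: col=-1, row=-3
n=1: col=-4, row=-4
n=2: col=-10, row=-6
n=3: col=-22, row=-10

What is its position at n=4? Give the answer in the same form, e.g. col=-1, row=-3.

Step-to-step displacements: (-3, -1), (-6, -2), (-12, -4); each is 2× the previous.
step 4: col=-22, row=-10 + (-24, -8) → col=-46, row=-18

col=-46, row=-18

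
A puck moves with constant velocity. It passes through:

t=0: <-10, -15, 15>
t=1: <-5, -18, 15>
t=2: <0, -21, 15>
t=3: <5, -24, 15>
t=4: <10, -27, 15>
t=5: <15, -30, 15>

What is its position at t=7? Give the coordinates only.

Constant displacement of <+5, -3, +0> per step.
step 6: <15, -30, 15> + <+5, -3, +0> → <20, -33, 15>
step 7: <20, -33, 15> + <+5, -3, +0> → <25, -36, 15>

<25, -36, 15>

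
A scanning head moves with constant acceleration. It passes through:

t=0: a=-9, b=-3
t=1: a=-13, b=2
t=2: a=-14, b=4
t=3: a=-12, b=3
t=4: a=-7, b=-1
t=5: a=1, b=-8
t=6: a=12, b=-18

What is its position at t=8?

First differences are (-4, +5), (-1, +2), (+2, -1), (+5, -4), (+8, -7), (+11, -10); their common second difference is (+3, -3) (constant acceleration).
step 7: a=12, b=-18 + (+14, -13) → a=26, b=-31
step 8: a=26, b=-31 + (+17, -16) → a=43, b=-47

a=43, b=-47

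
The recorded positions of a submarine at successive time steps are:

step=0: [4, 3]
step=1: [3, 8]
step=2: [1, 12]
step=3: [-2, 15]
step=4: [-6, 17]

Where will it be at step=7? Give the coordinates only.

[-24, 17]

First differences are [-1, +5], [-2, +4], [-3, +3], [-4, +2]; their common second difference is [-1, -1] (constant acceleration).
step 5: [-6, 17] + [-5, +1] → [-11, 18]
step 6: [-11, 18] + [-6, +0] → [-17, 18]
step 7: [-17, 18] + [-7, -1] → [-24, 17]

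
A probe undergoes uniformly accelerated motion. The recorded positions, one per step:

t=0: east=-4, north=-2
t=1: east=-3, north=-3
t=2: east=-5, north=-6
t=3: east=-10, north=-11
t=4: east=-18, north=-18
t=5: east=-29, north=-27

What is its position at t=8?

east=-80, north=-66

Taking differences between consecutive positions: (+1,-1), (-2,-3), (-5,-5), (-8,-7), (-11,-9). These grow by (-3,-2) each step.
step 6: east=-29, north=-27 + (-14,-11) → east=-43, north=-38
step 7: east=-43, north=-38 + (-17,-13) → east=-60, north=-51
step 8: east=-60, north=-51 + (-20,-15) → east=-80, north=-66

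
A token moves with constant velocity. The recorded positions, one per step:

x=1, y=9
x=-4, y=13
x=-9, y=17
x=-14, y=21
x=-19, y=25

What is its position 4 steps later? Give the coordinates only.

The position changes by (-5, +4) every step.
step 5: x=-19, y=25 + (-5, +4) → x=-24, y=29
step 6: x=-24, y=29 + (-5, +4) → x=-29, y=33
step 7: x=-29, y=33 + (-5, +4) → x=-34, y=37
step 8: x=-34, y=37 + (-5, +4) → x=-39, y=41

x=-39, y=41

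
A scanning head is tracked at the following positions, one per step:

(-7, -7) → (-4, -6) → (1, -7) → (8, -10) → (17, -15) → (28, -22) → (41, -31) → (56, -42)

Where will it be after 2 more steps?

Taking differences between consecutive positions: (+3, +1), (+5, -1), (+7, -3), (+9, -5), (+11, -7), (+13, -9), (+15, -11). These grow by (+2, -2) each step.
step 8: (56, -42) + (+17, -13) → (73, -55)
step 9: (73, -55) + (+19, -15) → (92, -70)

(92, -70)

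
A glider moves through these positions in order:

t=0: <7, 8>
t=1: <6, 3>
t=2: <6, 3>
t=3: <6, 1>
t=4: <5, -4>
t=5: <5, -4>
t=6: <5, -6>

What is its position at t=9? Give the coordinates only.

<4, -13>

Differencing gives <-1, -5>, <+0, +0>, <+0, -2>, <-1, -5>, <+0, +0>, <+0, -2>. This is the pattern <-1, -5>, <+0, +0>, <+0, -2> repeated.
step 7: apply <-1, -5> → <4, -11>
step 8: apply <+0, +0> → <4, -11>
step 9: apply <+0, -2> → <4, -13>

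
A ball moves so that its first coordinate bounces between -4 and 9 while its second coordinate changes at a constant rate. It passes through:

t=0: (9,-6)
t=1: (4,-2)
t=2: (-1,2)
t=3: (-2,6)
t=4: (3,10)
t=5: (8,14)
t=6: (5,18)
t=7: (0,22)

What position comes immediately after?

(-3,26)

The first coordinate reflects between -4 and 9, moving 5 per step.
  step 8: 0 → -3
The second coordinate changes by +4 each step: at step 8 it is 26.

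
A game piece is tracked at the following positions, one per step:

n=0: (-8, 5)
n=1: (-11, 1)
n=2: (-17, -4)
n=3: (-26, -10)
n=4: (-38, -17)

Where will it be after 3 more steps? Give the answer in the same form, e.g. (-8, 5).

(-92, -44)

Successive displacements: (-3, -4), (-6, -5), (-9, -6), (-12, -7) — each changes by (-3, -1).
step 5: (-38, -17) + (-15, -8) → (-53, -25)
step 6: (-53, -25) + (-18, -9) → (-71, -34)
step 7: (-71, -34) + (-21, -10) → (-92, -44)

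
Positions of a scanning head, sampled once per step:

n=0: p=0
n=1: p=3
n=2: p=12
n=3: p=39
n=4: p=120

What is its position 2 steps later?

p=1092

The jumps are +3, +9, +27, +81 — a geometric progression with ratio 3.
step 5: 120 + 243 → p=363
step 6: 363 + 729 → p=1092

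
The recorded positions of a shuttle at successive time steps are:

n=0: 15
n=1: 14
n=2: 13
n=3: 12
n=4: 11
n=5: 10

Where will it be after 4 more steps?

The position changes by -1 every step.
step 6: 10 − 1 → 9
step 7: 9 − 1 → 8
step 8: 8 − 1 → 7
step 9: 7 − 1 → 6

6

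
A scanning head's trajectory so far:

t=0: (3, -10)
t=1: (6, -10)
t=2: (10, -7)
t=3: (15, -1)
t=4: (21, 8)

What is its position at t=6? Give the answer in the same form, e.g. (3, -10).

(36, 35)

Taking differences between consecutive positions: (+3, +0), (+4, +3), (+5, +6), (+6, +9). These grow by (+1, +3) each step.
step 5: (21, 8) + (+7, +12) → (28, 20)
step 6: (28, 20) + (+8, +15) → (36, 35)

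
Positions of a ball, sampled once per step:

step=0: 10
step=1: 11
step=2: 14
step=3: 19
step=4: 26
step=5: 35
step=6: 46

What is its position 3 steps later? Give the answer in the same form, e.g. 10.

First differences are +1, +3, +5, +7, +9, +11; their common second difference is +2 (constant acceleration).
step 7: 46 + 13 → 59
step 8: 59 + 15 → 74
step 9: 74 + 17 → 91

91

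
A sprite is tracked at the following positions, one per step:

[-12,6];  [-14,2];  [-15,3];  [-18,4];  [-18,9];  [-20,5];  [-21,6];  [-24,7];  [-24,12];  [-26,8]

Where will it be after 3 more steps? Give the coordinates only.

Step-to-step displacements: [-2,-4], [-1,+1], [-3,+1], [+0,+5], [-2,-4], [-1,+1], [-3,+1], [+0,+5], [-2,-4] — a repeating cycle of length 4.
step 10: apply [-1,+1] → [-27,9]
step 11: apply [-3,+1] → [-30,10]
step 12: apply [+0,+5] → [-30,15]

[-30,15]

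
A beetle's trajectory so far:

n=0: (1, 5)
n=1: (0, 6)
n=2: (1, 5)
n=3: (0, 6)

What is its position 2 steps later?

(0, 6)

Consecutive displacements (-1, +1), (+1, -1), (-1, +1) scale by a factor of -1 each step.
step 4: (0, 6) + (+1, -1) → (1, 5)
step 5: (1, 5) + (-1, +1) → (0, 6)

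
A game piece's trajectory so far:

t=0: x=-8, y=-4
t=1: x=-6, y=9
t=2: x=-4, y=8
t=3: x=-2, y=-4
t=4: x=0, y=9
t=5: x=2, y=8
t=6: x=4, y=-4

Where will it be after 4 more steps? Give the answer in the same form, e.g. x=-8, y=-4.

x=12, y=9

X: linear, +2 per step → 12 at step 10.
Y: cycles through -4, 9, 8 every 3 steps. Step 10 lands at position 1 of the cycle → 9.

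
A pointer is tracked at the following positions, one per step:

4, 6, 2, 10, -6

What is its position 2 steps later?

The jumps are +2, -4, +8, -16 — a geometric progression with ratio -2.
step 5: -6 + 32 → 26
step 6: 26 − 64 → -38

-38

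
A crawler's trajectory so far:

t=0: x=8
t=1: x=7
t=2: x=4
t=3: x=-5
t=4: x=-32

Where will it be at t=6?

Consecutive displacements -1, -3, -9, -27 scale by a factor of 3 each step.
step 5: -32 − 81 → x=-113
step 6: -113 − 243 → x=-356

x=-356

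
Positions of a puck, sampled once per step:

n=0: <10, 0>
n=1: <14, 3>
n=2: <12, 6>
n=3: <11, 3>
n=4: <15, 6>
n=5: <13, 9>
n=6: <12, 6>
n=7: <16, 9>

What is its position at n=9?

The moves between consecutive positions are <+4, +3>, <-2, +3>, <-1, -3>, <+4, +3>, <-2, +3>, <-1, -3>, <+4, +3>; they repeat the 3-cycle [<+4, +3>, <-2, +3>, <-1, -3>].
step 8: apply <-2, +3> → <14, 12>
step 9: apply <-1, -3> → <13, 9>

<13, 9>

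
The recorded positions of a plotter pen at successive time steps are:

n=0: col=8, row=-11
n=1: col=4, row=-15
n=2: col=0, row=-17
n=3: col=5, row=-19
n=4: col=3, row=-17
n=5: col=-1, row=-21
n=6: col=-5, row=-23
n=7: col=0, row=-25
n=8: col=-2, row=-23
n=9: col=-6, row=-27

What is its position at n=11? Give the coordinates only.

col=-5, row=-31

Differencing gives (-4,-4), (-4,-2), (+5,-2), (-2,+2), (-4,-4), (-4,-2), (+5,-2), (-2,+2), (-4,-4). This is the pattern (-4,-4), (-4,-2), (+5,-2), (-2,+2) repeated.
step 10: apply (-4,-2) → col=-10, row=-29
step 11: apply (+5,-2) → col=-5, row=-31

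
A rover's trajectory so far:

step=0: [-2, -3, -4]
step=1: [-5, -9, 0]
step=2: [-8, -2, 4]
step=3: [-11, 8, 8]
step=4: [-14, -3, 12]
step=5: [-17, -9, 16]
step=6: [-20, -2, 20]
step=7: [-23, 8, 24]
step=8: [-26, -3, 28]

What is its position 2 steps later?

First: linear, -3 per step → -32 at step 10.
Second: cycles through -3, -9, -2, 8 every 4 steps. Step 10 lands at position 2 of the cycle → -2.
Third: linear, +4 per step → 36 at step 10.

[-32, -2, 36]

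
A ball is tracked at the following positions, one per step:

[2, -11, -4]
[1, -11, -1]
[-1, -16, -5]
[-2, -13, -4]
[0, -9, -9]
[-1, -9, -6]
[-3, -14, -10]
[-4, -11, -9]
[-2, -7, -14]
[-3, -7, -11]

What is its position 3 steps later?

[-4, -5, -19]

Differencing gives [-1, +0, +3], [-2, -5, -4], [-1, +3, +1], [+2, +4, -5], [-1, +0, +3], [-2, -5, -4], [-1, +3, +1], [+2, +4, -5], [-1, +0, +3]. This is the pattern [-1, +0, +3], [-2, -5, -4], [-1, +3, +1], [+2, +4, -5] repeated.
step 10: apply [-2, -5, -4] → [-5, -12, -15]
step 11: apply [-1, +3, +1] → [-6, -9, -14]
step 12: apply [+2, +4, -5] → [-4, -5, -19]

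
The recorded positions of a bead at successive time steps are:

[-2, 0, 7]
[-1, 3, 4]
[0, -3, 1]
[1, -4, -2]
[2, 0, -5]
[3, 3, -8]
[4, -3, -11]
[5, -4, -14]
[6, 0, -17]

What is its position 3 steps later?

[9, -4, -26]

The first coordinate changes by +1 each step, so at step 11 it is -2 + 11·(1) = 9.
The second coordinate repeats the cycle [0, 3, -3, -4] with period 4; step 11 mod 4 = 3, giving -4.
The third coordinate changes by -3 each step, so at step 11 it is 7 + 11·(-3) = -26.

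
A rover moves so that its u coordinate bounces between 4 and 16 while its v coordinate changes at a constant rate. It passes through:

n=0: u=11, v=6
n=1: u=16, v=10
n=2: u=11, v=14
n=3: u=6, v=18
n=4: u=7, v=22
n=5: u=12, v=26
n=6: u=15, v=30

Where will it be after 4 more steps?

u=13, v=46

The u coordinate travels 5 per step and bounces off the walls at 4 and 16.
  step 7: 15 → 10
  step 8: 10 → 5
  step 9: 5 → 8
  step 10: 8 → 13
The v coordinate changes by +4 each step: at step 10 it is 46.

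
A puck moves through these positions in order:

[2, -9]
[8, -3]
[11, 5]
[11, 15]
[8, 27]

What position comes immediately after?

Taking differences between consecutive positions: [+6, +6], [+3, +8], [+0, +10], [-3, +12]. These grow by [-3, +2] each step.
step 5: [8, 27] + [-6, +14] → [2, 41]

[2, 41]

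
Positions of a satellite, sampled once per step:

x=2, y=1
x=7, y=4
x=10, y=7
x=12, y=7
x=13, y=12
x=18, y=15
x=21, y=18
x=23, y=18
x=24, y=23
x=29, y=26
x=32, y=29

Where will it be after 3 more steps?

x=40, y=37

Step-to-step displacements: (+5, +3), (+3, +3), (+2, +0), (+1, +5), (+5, +3), (+3, +3), (+2, +0), (+1, +5), (+5, +3), (+3, +3) — a repeating cycle of length 4.
step 11: apply (+2, +0) → x=34, y=29
step 12: apply (+1, +5) → x=35, y=34
step 13: apply (+5, +3) → x=40, y=37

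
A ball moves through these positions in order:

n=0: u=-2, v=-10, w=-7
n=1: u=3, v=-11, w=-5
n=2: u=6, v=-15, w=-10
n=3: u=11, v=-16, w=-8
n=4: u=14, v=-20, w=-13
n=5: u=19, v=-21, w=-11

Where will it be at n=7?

The moves between consecutive positions are (+5,-1,+2), (+3,-4,-5), (+5,-1,+2), (+3,-4,-5), (+5,-1,+2); they repeat the 2-cycle [(+5,-1,+2), (+3,-4,-5)].
step 6: apply (+3,-4,-5) → u=22, v=-25, w=-16
step 7: apply (+5,-1,+2) → u=27, v=-26, w=-14

u=27, v=-26, w=-14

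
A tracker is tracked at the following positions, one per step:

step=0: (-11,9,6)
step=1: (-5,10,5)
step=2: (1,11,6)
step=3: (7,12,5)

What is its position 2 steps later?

(19,14,5)

First: linear, +6 per step → 19 at step 5.
Second: linear, +1 per step → 14 at step 5.
Third: cycles through 6, 5 every 2 steps. Step 5 lands at position 1 of the cycle → 5.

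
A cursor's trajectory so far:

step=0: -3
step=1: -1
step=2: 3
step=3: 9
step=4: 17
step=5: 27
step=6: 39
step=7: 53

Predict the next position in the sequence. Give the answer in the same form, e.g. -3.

Taking differences between consecutive positions: +2, +4, +6, +8, +10, +12, +14. These grow by +2 each step.
step 8: 53 + 16 → 69

69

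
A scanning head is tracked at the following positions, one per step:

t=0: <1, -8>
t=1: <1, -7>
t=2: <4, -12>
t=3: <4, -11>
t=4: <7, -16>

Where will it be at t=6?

<10, -20>

Step-to-step displacements: <+0, +1>, <+3, -5>, <+0, +1>, <+3, -5> — a repeating cycle of length 2.
step 5: apply <+0, +1> → <7, -15>
step 6: apply <+3, -5> → <10, -20>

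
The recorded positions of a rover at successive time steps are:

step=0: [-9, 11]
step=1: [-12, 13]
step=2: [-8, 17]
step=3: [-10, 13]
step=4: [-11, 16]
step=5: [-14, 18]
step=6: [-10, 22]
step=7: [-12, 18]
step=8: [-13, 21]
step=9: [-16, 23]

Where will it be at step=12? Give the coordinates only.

Step-to-step displacements: [-3, +2], [+4, +4], [-2, -4], [-1, +3], [-3, +2], [+4, +4], [-2, -4], [-1, +3], [-3, +2] — a repeating cycle of length 4.
step 10: apply [+4, +4] → [-12, 27]
step 11: apply [-2, -4] → [-14, 23]
step 12: apply [-1, +3] → [-15, 26]

[-15, 26]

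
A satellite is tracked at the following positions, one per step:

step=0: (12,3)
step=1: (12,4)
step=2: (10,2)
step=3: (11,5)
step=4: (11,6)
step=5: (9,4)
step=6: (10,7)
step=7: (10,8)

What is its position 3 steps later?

(9,10)

The moves between consecutive positions are (+0,+1), (-2,-2), (+1,+3), (+0,+1), (-2,-2), (+1,+3), (+0,+1); they repeat the 3-cycle [(+0,+1), (-2,-2), (+1,+3)].
step 8: apply (-2,-2) → (8,6)
step 9: apply (+1,+3) → (9,9)
step 10: apply (+0,+1) → (9,10)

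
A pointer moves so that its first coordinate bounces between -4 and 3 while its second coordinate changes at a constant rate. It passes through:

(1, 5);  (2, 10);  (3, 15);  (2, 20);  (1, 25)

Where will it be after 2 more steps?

(-1, 35)

The first coordinate travels 1 per step and bounces off the walls at -4 and 3.
  step 5: 1 → 0
  step 6: 0 → -1
The second coordinate changes by +5 each step: at step 6 it is 35.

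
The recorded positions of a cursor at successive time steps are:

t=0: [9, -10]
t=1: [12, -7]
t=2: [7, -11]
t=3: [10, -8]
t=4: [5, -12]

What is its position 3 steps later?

Step-to-step displacements: [+3, +3], [-5, -4], [+3, +3], [-5, -4] — a repeating cycle of length 2.
step 5: apply [+3, +3] → [8, -9]
step 6: apply [-5, -4] → [3, -13]
step 7: apply [+3, +3] → [6, -10]

[6, -10]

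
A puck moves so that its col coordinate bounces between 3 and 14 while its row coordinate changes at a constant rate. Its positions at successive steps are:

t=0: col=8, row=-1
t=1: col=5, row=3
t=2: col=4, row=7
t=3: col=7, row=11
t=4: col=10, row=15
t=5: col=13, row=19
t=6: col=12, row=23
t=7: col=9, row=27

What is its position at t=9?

The col coordinate travels 3 per step and bounces off the walls at 3 and 14.
  step 8: 9 → 6
  step 9: 6 → 3
The row coordinate changes by +4 each step: at step 9 it is 35.

col=3, row=35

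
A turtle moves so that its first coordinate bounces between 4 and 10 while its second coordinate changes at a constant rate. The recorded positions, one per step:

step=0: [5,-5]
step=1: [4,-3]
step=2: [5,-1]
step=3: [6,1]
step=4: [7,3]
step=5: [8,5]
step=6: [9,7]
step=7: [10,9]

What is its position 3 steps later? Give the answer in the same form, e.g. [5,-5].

[7,15]

The first coordinate reflects between 4 and 10, moving 1 per step.
  step 8: 10 → 9
  step 9: 9 → 8
  step 10: 8 → 7
The second coordinate changes by +2 each step: at step 10 it is 15.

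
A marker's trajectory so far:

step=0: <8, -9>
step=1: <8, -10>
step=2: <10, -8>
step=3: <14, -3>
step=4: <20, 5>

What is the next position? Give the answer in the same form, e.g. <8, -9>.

<28, 16>

Taking differences between consecutive positions: <+0, -1>, <+2, +2>, <+4, +5>, <+6, +8>. These grow by <+2, +3> each step.
step 5: <20, 5> + <+8, +11> → <28, 16>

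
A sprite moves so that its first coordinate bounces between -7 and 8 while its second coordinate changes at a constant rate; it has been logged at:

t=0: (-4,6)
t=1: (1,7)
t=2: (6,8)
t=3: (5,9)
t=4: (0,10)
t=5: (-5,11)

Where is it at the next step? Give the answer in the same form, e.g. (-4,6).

The first coordinate travels 5 per step and bounces off the walls at -7 and 8.
  step 6: -5 → -4
The second coordinate changes by +1 each step: at step 6 it is 12.

(-4,12)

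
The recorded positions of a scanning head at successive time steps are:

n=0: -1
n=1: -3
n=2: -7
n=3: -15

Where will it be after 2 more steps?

-63

Consecutive displacements -2, -4, -8 scale by a factor of 2 each step.
step 4: -15 − 16 → -31
step 5: -31 − 32 → -63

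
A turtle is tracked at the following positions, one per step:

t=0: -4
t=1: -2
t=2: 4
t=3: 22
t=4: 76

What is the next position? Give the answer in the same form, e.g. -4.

238

Step-to-step displacements: +2, +6, +18, +54; each is 3× the previous.
step 5: 76 + 162 → 238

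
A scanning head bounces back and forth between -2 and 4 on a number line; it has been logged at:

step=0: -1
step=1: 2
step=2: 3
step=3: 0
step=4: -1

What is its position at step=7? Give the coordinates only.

The value travels 3 per step and bounces off the walls at -2 and 4.
  step 5: -1 → 2
  step 6: 2 → 3
  step 7: 3 → 0

0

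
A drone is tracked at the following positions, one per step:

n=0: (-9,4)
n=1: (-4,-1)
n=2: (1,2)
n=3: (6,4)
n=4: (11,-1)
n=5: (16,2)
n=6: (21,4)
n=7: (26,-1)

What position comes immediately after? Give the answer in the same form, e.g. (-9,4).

First: linear, +5 per step → 31 at step 8.
Second: cycles through 4, -1, 2 every 3 steps. Step 8 lands at position 2 of the cycle → 2.

(31,2)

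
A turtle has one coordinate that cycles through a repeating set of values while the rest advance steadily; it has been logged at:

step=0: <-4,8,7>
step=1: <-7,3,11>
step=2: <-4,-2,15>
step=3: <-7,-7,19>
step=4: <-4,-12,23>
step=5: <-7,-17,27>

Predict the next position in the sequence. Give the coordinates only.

<-4,-22,31>

The first coordinate repeats the cycle [-4, -7] with period 2; step 6 mod 2 = 0, giving -4.
The second coordinate changes by -5 each step, so at step 6 it is 8 + 6·(-5) = -22.
The third coordinate changes by +4 each step, so at step 6 it is 7 + 6·(4) = 31.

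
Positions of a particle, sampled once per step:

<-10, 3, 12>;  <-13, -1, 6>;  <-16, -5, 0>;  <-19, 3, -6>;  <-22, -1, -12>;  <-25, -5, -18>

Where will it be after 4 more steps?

<-37, 3, -42>

The first coordinate changes by -3 each step, so at step 9 it is -10 + 9·(-3) = -37.
The second coordinate repeats the cycle [3, -1, -5] with period 3; step 9 mod 3 = 0, giving 3.
The third coordinate changes by -6 each step, so at step 9 it is 12 + 9·(-6) = -42.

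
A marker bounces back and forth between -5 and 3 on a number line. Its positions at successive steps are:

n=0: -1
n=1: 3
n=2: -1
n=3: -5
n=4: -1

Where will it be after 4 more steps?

The value reflects between -5 and 3, moving 4 per step.
  step 5: -1 → 3
  step 6: 3 → -1
  step 7: -1 → -5
  step 8: -5 → -1

-1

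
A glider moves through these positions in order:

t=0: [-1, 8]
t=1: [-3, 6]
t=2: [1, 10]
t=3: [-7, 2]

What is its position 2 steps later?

[-23, -14]

Consecutive displacements [-2, -2], [+4, +4], [-8, -8] scale by a factor of -2 each step.
step 4: [-7, 2] + [+16, +16] → [9, 18]
step 5: [9, 18] + [-32, -32] → [-23, -14]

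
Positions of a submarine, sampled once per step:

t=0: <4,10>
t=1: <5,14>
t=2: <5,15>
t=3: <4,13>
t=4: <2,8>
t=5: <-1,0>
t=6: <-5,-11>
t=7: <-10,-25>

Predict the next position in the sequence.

Successive displacements: <+1,+4>, <+0,+1>, <-1,-2>, <-2,-5>, <-3,-8>, <-4,-11>, <-5,-14> — each changes by <-1,-3>.
step 8: <-10,-25> + <-6,-17> → <-16,-42>

<-16,-42>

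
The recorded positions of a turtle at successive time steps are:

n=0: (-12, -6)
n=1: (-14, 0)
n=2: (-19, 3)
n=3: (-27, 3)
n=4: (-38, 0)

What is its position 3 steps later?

Taking differences between consecutive positions: (-2, +6), (-5, +3), (-8, +0), (-11, -3). These grow by (-3, -3) each step.
step 5: (-38, 0) + (-14, -6) → (-52, -6)
step 6: (-52, -6) + (-17, -9) → (-69, -15)
step 7: (-69, -15) + (-20, -12) → (-89, -27)

(-89, -27)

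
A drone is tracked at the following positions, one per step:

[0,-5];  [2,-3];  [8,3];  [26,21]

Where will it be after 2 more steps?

[242,237]

Step-to-step displacements: [+2,+2], [+6,+6], [+18,+18]; each is 3× the previous.
step 4: [26,21] + [+54,+54] → [80,75]
step 5: [80,75] + [+162,+162] → [242,237]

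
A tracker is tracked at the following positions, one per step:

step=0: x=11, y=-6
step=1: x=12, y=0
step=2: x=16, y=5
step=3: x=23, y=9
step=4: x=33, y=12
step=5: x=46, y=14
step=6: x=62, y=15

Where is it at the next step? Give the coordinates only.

x=81, y=15

Taking differences between consecutive positions: (+1, +6), (+4, +5), (+7, +4), (+10, +3), (+13, +2), (+16, +1). These grow by (+3, -1) each step.
step 7: x=62, y=15 + (+19, +0) → x=81, y=15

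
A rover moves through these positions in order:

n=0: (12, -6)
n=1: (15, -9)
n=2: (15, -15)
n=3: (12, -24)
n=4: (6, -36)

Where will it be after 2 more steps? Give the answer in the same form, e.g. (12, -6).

Successive displacements: (+3, -3), (+0, -6), (-3, -9), (-6, -12) — each changes by (-3, -3).
step 5: (6, -36) + (-9, -15) → (-3, -51)
step 6: (-3, -51) + (-12, -18) → (-15, -69)

(-15, -69)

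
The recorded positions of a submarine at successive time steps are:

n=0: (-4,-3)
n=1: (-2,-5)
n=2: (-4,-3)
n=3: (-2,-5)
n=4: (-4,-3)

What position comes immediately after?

Consecutive displacements (+2,-2), (-2,+2), (+2,-2), (-2,+2) scale by a factor of -1 each step.
step 5: (-4,-3) + (+2,-2) → (-2,-5)

(-2,-5)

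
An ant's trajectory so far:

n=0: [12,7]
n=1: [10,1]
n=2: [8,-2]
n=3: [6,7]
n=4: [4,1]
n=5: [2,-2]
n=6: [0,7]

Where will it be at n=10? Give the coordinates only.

[-8,1]

The first coordinate changes by -2 each step, so at step 10 it is 12 + 10·(-2) = -8.
The second coordinate repeats the cycle [7, 1, -2] with period 3; step 10 mod 3 = 1, giving 1.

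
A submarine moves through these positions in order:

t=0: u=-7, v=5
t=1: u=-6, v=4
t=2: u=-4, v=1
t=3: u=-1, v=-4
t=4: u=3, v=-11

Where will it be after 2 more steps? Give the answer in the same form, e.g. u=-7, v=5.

Successive displacements: (+1, -1), (+2, -3), (+3, -5), (+4, -7) — each changes by (+1, -2).
step 5: u=3, v=-11 + (+5, -9) → u=8, v=-20
step 6: u=8, v=-20 + (+6, -11) → u=14, v=-31

u=14, v=-31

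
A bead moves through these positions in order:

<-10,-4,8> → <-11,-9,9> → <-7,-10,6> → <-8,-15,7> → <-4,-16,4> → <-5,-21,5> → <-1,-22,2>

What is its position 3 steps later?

Differencing gives <-1,-5,+1>, <+4,-1,-3>, <-1,-5,+1>, <+4,-1,-3>, <-1,-5,+1>, <+4,-1,-3>. This is the pattern <-1,-5,+1>, <+4,-1,-3> repeated.
step 7: apply <-1,-5,+1> → <-2,-27,3>
step 8: apply <+4,-1,-3> → <2,-28,0>
step 9: apply <-1,-5,+1> → <1,-33,1>

<1,-33,1>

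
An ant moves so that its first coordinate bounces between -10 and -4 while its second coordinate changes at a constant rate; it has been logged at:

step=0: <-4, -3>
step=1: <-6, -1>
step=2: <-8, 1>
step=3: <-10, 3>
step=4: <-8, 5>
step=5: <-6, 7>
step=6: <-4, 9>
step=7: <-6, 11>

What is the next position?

<-8, 13>

The first coordinate travels 2 per step and bounces off the walls at -10 and -4.
  step 8: -6 → -8
The second coordinate changes by +2 each step: at step 8 it is 13.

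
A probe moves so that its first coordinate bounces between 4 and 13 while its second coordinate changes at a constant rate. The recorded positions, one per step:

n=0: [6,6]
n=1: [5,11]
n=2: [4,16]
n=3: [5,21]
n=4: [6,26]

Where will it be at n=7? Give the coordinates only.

The first coordinate reflects between 4 and 13, moving 1 per step.
  step 5: 6 → 7
  step 6: 7 → 8
  step 7: 8 → 9
The second coordinate changes by +5 each step: at step 7 it is 41.

[9,41]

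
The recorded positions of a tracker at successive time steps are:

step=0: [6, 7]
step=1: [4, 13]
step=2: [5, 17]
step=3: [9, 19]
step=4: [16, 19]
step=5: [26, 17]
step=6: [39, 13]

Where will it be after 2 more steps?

[74, -1]

First differences are [-2, +6], [+1, +4], [+4, +2], [+7, +0], [+10, -2], [+13, -4]; their common second difference is [+3, -2] (constant acceleration).
step 7: [39, 13] + [+16, -6] → [55, 7]
step 8: [55, 7] + [+19, -8] → [74, -1]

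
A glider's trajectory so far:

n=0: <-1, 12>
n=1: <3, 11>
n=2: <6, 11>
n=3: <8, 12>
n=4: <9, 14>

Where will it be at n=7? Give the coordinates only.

<6, 26>

First differences are <+4, -1>, <+3, +0>, <+2, +1>, <+1, +2>; their common second difference is <-1, +1> (constant acceleration).
step 5: <9, 14> + <+0, +3> → <9, 17>
step 6: <9, 17> + <-1, +4> → <8, 21>
step 7: <8, 21> + <-2, +5> → <6, 26>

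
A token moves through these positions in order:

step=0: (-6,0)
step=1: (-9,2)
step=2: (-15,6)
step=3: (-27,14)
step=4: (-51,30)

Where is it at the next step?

(-99,62)

Consecutive displacements (-3,+2), (-6,+4), (-12,+8), (-24,+16) scale by a factor of 2 each step.
step 5: (-51,30) + (-48,+32) → (-99,62)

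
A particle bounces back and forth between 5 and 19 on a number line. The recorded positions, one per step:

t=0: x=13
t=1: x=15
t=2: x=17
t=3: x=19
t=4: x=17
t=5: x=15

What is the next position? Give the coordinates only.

The value reflects between 5 and 19, moving 2 per step.
  step 6: 15 → 13

x=13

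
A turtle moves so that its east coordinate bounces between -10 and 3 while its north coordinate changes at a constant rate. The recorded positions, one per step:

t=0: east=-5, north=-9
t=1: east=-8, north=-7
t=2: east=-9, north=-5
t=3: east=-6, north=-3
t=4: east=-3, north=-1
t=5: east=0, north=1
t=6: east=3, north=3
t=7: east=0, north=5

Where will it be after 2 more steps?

The east coordinate travels 3 per step and bounces off the walls at -10 and 3.
  step 8: 0 → -3
  step 9: -3 → -6
The north coordinate changes by +2 each step: at step 9 it is 9.

east=-6, north=9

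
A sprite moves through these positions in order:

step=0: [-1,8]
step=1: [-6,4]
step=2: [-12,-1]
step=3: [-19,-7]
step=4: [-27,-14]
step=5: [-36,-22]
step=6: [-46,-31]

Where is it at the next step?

Taking differences between consecutive positions: [-5,-4], [-6,-5], [-7,-6], [-8,-7], [-9,-8], [-10,-9]. These grow by [-1,-1] each step.
step 7: [-46,-31] + [-11,-10] → [-57,-41]

[-57,-41]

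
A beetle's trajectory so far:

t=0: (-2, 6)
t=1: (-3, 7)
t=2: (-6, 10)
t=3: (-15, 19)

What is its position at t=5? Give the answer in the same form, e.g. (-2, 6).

Consecutive displacements (-1, +1), (-3, +3), (-9, +9) scale by a factor of 3 each step.
step 4: (-15, 19) + (-27, +27) → (-42, 46)
step 5: (-42, 46) + (-81, +81) → (-123, 127)

(-123, 127)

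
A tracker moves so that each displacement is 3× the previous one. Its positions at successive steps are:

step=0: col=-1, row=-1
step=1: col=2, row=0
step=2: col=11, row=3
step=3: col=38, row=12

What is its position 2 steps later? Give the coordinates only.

Step-to-step displacements: (+3,+1), (+9,+3), (+27,+9); each is 3× the previous.
step 4: col=38, row=12 + (+81,+27) → col=119, row=39
step 5: col=119, row=39 + (+243,+81) → col=362, row=120

col=362, row=120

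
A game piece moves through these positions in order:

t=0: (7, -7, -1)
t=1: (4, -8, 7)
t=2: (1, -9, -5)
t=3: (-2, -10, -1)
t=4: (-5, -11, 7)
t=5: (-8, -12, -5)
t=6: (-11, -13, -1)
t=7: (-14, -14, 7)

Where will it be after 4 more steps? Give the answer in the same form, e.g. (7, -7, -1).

The first coordinate changes by -3 each step, so at step 11 it is 7 + 11·(-3) = -26.
The second coordinate changes by -1 each step, so at step 11 it is -7 + 11·(-1) = -18.
The third coordinate repeats the cycle [-1, 7, -5] with period 3; step 11 mod 3 = 2, giving -5.

(-26, -18, -5)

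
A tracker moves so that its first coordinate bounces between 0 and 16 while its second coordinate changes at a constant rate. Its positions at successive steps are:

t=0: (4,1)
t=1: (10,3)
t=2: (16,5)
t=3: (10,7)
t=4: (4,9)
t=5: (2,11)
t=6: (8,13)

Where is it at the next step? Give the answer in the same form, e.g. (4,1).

The first coordinate travels 6 per step and bounces off the walls at 0 and 16.
  step 7: 8 → 14
The second coordinate changes by +2 each step: at step 7 it is 15.

(14,15)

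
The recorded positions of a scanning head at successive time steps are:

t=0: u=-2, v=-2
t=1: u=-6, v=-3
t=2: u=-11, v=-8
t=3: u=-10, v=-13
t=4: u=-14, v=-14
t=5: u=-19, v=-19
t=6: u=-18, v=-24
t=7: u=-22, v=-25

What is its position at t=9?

u=-26, v=-35

The moves between consecutive positions are (-4, -1), (-5, -5), (+1, -5), (-4, -1), (-5, -5), (+1, -5), (-4, -1); they repeat the 3-cycle [(-4, -1), (-5, -5), (+1, -5)].
step 8: apply (-5, -5) → u=-27, v=-30
step 9: apply (+1, -5) → u=-26, v=-35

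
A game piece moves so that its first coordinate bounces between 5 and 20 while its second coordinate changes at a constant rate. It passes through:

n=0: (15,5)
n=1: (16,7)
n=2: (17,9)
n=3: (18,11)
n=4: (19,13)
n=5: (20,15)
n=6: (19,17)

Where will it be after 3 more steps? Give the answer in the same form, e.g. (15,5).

(16,23)

The first coordinate reflects between 5 and 20, moving 1 per step.
  step 7: 19 → 18
  step 8: 18 → 17
  step 9: 17 → 16
The second coordinate changes by +2 each step: at step 9 it is 23.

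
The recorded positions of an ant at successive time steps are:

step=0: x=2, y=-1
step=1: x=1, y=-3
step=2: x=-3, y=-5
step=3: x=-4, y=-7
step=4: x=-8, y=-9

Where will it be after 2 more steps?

x=-13, y=-13

Step-to-step displacements: (-1, -2), (-4, -2), (-1, -2), (-4, -2) — a repeating cycle of length 2.
step 5: apply (-1, -2) → x=-9, y=-11
step 6: apply (-4, -2) → x=-13, y=-13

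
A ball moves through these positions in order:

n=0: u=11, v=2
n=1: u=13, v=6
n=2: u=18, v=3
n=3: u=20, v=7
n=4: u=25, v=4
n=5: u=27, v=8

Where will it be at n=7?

Step-to-step displacements: (+2, +4), (+5, -3), (+2, +4), (+5, -3), (+2, +4) — a repeating cycle of length 2.
step 6: apply (+5, -3) → u=32, v=5
step 7: apply (+2, +4) → u=34, v=9

u=34, v=9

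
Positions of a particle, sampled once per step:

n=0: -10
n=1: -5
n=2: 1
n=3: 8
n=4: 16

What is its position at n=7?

Successive displacements: +5, +6, +7, +8 — each changes by +1.
step 5: 16 + 9 → 25
step 6: 25 + 10 → 35
step 7: 35 + 11 → 46

46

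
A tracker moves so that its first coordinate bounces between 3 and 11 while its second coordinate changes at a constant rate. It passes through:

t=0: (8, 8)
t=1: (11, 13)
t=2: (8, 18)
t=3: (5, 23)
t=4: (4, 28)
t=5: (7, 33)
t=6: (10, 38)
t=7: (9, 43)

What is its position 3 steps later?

The first coordinate reflects between 3 and 11, moving 3 per step.
  step 8: 9 → 6
  step 9: 6 → 3
  step 10: 3 → 6
The second coordinate changes by +5 each step: at step 10 it is 58.

(6, 58)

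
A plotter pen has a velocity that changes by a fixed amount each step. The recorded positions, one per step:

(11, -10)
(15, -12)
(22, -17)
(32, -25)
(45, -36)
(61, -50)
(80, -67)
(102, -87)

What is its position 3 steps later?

(186, -165)

Taking differences between consecutive positions: (+4, -2), (+7, -5), (+10, -8), (+13, -11), (+16, -14), (+19, -17), (+22, -20). These grow by (+3, -3) each step.
step 8: (102, -87) + (+25, -23) → (127, -110)
step 9: (127, -110) + (+28, -26) → (155, -136)
step 10: (155, -136) + (+31, -29) → (186, -165)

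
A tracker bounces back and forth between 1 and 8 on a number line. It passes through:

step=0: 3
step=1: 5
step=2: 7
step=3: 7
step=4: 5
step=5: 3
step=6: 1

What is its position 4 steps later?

The value reflects between 1 and 8, moving 2 per step.
  step 7: 1 → 3
  step 8: 3 → 5
  step 9: 5 → 7
  step 10: 7 → 7

7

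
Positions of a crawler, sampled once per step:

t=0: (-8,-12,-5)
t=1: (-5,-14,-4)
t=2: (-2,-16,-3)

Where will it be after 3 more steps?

Each step adds (+3,-2,+1) to the position.
step 3: (-2,-16,-3) + (+3,-2,+1) → (1,-18,-2)
step 4: (1,-18,-2) + (+3,-2,+1) → (4,-20,-1)
step 5: (4,-20,-1) + (+3,-2,+1) → (7,-22,0)

(7,-22,0)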